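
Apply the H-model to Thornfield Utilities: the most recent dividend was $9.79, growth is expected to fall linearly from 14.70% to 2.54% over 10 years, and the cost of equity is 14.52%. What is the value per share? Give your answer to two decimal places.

H-model: P₀ = D₀[(1+g_L) + H(g_S−g_L)]/(r−g_L), with H = 10/2 = 5.
P₀ = 9.79 × [(1+0.0254) + 5×(0.147−0.0254)] / (0.1452−0.0254)
   = 9.79 × 1.6334 / 0.1198 = 133.4807

$133.48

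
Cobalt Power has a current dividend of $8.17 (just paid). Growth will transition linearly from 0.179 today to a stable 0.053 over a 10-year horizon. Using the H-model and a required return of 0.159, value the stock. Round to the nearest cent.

$129.72

H-model: P₀ = D₀[(1+g_L) + H(g_S−g_L)]/(r−g_L), with H = 10/2 = 5.
P₀ = 8.17 × [(1+0.053) + 5×(0.179−0.053)] / (0.159−0.053)
   = 8.17 × 1.6830 / 0.106 = 129.7180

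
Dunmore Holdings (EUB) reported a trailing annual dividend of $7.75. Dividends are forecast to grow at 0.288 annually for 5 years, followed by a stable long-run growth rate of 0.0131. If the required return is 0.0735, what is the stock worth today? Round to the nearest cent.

$392.38

Two-stage DDM. Project D₁…D_5 at 0.288, terminal growth 0.0131, discount at r = 0.0735.
D_1 = 9.9820
D_2 = 12.8568
D_3 = 16.5596
D_4 = 21.3287
D_5 = 27.4714
Terminal value at t=5: TV = D_6/(r−g) = 27.8313/(0.0735−0.0131) = 460.7829
P₀ = 9.9820/(1+0.0735)^1 + 12.8568/(1+0.0735)^2 + 16.5596/(1+0.0735)^3 + 21.3287/(1+0.0735)^4 + 27.4714/(1+0.0735)^5 + 460.7829/(1+0.0735)^5 = 392.3818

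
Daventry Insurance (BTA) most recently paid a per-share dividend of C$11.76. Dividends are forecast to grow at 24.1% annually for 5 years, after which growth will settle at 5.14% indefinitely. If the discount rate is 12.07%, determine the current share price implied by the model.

C$377.74

Two-stage DDM. Project D₁…D_5 at 0.241, terminal growth 0.0514, discount at r = 0.1207.
D_1 = 14.5942
D_2 = 18.1114
D_3 = 22.4762
D_4 = 27.8929
D_5 = 34.6152
Terminal value at t=5: TV = D_6/(r−g) = 36.3944/(0.1207−0.0514) = 525.1713
P₀ = 14.5942/(1+0.1207)^1 + 18.1114/(1+0.1207)^2 + 22.4762/(1+0.1207)^3 + 27.8929/(1+0.1207)^4 + 34.6152/(1+0.1207)^5 + 525.1713/(1+0.1207)^5 = 377.7401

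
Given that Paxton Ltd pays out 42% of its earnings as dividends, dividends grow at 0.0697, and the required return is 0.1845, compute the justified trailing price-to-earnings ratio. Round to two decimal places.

Justified trailing P/E = b(1+g)/(r−g) = 0.42×(1+0.0697)/(0.1845−0.0697) = 3.9135

3.91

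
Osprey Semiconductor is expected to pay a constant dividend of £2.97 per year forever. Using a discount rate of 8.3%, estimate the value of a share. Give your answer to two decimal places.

Zero-growth DDM (perpetuity): P₀ = D/r = 2.97 / 0.083 = 35.7831

£35.78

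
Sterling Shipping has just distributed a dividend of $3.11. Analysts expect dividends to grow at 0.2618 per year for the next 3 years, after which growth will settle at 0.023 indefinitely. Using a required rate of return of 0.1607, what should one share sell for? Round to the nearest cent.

Two-stage DDM. Project D₁…D_3 at 0.2618, terminal growth 0.023, discount at r = 0.1607.
D_1 = 3.9242
D_2 = 4.9516
D_3 = 6.2479
Terminal value at t=3: TV = D_4/(r−g) = 6.3916/(0.1607−0.023) = 46.4166
P₀ = 3.9242/(1+0.1607)^1 + 4.9516/(1+0.1607)^2 + 6.2479/(1+0.1607)^3 + 46.4166/(1+0.1607)^3 = 40.7352

$40.74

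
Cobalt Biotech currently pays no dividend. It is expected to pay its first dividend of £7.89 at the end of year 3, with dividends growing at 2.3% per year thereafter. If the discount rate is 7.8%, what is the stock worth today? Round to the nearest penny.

Deferred-dividend DDM. At t=2 the remaining stream is a growing perpetuity with first payment D_3 = 7.89.
V_2 = D_3/(r−g) = 7.89/(0.078−0.023) = 143.4545
P₀ = V_2/(1+r)^2 = 143.4545/(1+0.078)^2 = 123.4459

£123.45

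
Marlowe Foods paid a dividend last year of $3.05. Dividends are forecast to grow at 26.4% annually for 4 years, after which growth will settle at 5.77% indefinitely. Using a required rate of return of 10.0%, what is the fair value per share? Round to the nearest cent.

Two-stage DDM. Project D₁…D_4 at 0.264, terminal growth 0.0577, discount at r = 0.1.
D_1 = 3.8552
D_2 = 4.8730
D_3 = 6.1594
D_4 = 7.7855
Terminal value at t=4: TV = D_5/(r−g) = 8.2348/(0.1−0.0577) = 194.6750
P₀ = 3.8552/(1+0.1)^1 + 4.8730/(1+0.1)^2 + 6.1594/(1+0.1)^3 + 7.7855/(1+0.1)^4 + 194.6750/(1+0.1)^4 = 150.4429

$150.44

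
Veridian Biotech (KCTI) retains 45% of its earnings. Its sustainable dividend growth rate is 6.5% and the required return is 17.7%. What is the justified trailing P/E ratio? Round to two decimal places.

Payout ratio b = 1 − 0.45 = 0.55.
Justified trailing P/E = b(1+g)/(r−g) = 0.55×(1+0.065)/(0.177−0.065) = 5.2299

5.23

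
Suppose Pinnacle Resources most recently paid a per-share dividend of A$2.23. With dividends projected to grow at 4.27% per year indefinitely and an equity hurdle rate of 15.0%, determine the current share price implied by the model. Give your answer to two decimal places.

A$21.67

Gordon growth model: P₀ = D₁/(r − g). D₁ = 2.23 × (1 + 0.0427) = 2.3252.
P₀ = 2.3252 / (0.15 − 0.0427) = 2.3252 / 0.1073 = 21.6703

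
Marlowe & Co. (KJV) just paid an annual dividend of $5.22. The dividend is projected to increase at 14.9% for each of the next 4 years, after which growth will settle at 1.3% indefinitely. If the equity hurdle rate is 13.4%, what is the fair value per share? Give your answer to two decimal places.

Two-stage DDM. Project D₁…D_4 at 0.149, terminal growth 0.013, discount at r = 0.134.
D_1 = 5.9978
D_2 = 6.8914
D_3 = 7.9183
D_4 = 9.0981
Terminal value at t=4: TV = D_5/(r−g) = 9.2164/(0.134−0.013) = 76.1684
P₀ = 5.9978/(1+0.134)^1 + 6.8914/(1+0.134)^2 + 7.9183/(1+0.134)^3 + 9.0981/(1+0.134)^4 + 76.1684/(1+0.134)^4 = 67.6395

$67.64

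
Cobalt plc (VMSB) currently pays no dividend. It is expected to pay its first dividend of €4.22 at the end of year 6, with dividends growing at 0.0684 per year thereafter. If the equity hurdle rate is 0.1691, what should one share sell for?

Deferred-dividend DDM. At t=5 the remaining stream is a growing perpetuity with first payment D_6 = 4.22.
V_5 = D_6/(r−g) = 4.22/(0.1691−0.0684) = 41.9067
P₀ = V_5/(1+r)^5 = 41.9067/(1+0.1691)^5 = 19.1878

€19.19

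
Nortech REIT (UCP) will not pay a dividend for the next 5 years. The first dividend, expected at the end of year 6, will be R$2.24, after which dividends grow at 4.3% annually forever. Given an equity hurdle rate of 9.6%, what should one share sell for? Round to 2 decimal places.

R$26.73

Deferred-dividend DDM. At t=5 the remaining stream is a growing perpetuity with first payment D_6 = 2.24.
V_5 = D_6/(r−g) = 2.24/(0.096−0.043) = 42.2642
P₀ = V_5/(1+r)^5 = 42.2642/(1+0.096)^5 = 26.7251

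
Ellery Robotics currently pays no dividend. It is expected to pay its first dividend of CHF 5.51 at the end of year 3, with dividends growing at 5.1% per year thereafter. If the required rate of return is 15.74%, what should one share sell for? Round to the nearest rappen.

CHF 38.66

Deferred-dividend DDM. At t=2 the remaining stream is a growing perpetuity with first payment D_3 = 5.51.
V_2 = D_3/(r−g) = 5.51/(0.1574−0.051) = 51.7857
P₀ = V_2/(1+r)^2 = 51.7857/(1+0.1574)^2 = 38.6583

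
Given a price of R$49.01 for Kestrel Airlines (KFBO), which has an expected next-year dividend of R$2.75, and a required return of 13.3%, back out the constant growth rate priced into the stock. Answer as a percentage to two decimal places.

7.69%

From P₀ = D₁/(r − g), the implied growth is g = r − D₁/P₀.
g = 0.133 − 2.75/49.01 = 0.133 − 0.05611 = 0.07689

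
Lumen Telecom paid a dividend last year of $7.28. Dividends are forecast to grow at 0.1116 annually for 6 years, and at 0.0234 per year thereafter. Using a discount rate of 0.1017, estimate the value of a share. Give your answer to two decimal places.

$145.47

Two-stage DDM. Project D₁…D_6 at 0.1116, terminal growth 0.0234, discount at r = 0.1017.
D_1 = 8.0924
D_2 = 8.9956
D_3 = 9.9995
D_4 = 11.1154
D_5 = 12.3559
D_6 = 13.7348
Terminal value at t=6: TV = D_7/(r−g) = 14.0562/(0.1017−0.0234) = 179.5173
P₀ = 8.0924/(1+0.1017)^1 + 8.9956/(1+0.1017)^2 + 9.9995/(1+0.1017)^3 + 11.1154/(1+0.1017)^4 + 12.3559/(1+0.1017)^5 + 13.7348/(1+0.1017)^6 + 179.5173/(1+0.1017)^6 = 145.4728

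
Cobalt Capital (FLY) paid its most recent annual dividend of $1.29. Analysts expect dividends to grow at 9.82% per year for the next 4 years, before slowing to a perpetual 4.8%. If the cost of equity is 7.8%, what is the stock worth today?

$53.94

Two-stage DDM. Project D₁…D_4 at 0.0982, terminal growth 0.048, discount at r = 0.078.
D_1 = 1.4167
D_2 = 1.5558
D_3 = 1.7086
D_4 = 1.8764
Terminal value at t=4: TV = D_5/(r−g) = 1.9664/(0.078−0.048) = 65.5474
P₀ = 1.4167/(1+0.078)^1 + 1.5558/(1+0.078)^2 + 1.7086/(1+0.078)^3 + 1.8764/(1+0.078)^4 + 65.5474/(1+0.078)^4 = 53.9441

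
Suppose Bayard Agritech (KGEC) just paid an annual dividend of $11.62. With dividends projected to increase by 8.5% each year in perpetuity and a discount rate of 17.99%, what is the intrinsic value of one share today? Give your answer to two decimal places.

Gordon growth model: P₀ = D₁/(r − g). D₁ = 11.62 × (1 + 0.085) = 12.6077.
P₀ = 12.6077 / (0.1799 − 0.085) = 12.6077 / 0.0949 = 132.8525

$132.85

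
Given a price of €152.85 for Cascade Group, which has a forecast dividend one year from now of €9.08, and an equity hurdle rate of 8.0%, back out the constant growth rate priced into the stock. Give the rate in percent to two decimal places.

From P₀ = D₁/(r − g), the implied growth is g = r − D₁/P₀.
g = 0.08 − 9.08/152.85 = 0.08 − 0.05940 = 0.02060

2.06%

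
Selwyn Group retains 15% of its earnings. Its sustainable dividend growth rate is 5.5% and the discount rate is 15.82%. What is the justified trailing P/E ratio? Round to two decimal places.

8.69

Payout ratio b = 1 − 0.15 = 0.85.
Justified trailing P/E = b(1+g)/(r−g) = 0.85×(1+0.055)/(0.1582−0.055) = 8.6894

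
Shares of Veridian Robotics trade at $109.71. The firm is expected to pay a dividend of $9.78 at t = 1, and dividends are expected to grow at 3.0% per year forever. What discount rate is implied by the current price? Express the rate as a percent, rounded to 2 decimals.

Rearranging the constant-growth DDM: r = D₁/P₀ + g.
r = 9.7800 / 109.71 + 0.03 = 0.08914 + 0.03 = 0.11914

11.91%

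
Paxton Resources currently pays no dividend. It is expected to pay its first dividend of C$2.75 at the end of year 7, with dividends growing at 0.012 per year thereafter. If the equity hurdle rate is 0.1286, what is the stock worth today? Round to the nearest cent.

C$11.41

Deferred-dividend DDM. At t=6 the remaining stream is a growing perpetuity with first payment D_7 = 2.75.
V_6 = D_7/(r−g) = 2.75/(0.1286−0.012) = 23.5849
P₀ = V_6/(1+r)^6 = 23.5849/(1+0.1286)^6 = 11.4128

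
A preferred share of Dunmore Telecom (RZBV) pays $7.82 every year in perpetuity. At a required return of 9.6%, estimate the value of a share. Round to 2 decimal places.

$81.46

Zero-growth DDM (perpetuity): P₀ = D/r = 7.82 / 0.096 = 81.4583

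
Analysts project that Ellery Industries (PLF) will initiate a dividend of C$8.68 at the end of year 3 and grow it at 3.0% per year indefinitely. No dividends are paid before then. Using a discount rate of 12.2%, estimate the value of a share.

Deferred-dividend DDM. At t=2 the remaining stream is a growing perpetuity with first payment D_3 = 8.68.
V_2 = D_3/(r−g) = 8.68/(0.122−0.03) = 94.3478
P₀ = V_2/(1+r)^2 = 94.3478/(1+0.122)^2 = 74.9456

C$74.95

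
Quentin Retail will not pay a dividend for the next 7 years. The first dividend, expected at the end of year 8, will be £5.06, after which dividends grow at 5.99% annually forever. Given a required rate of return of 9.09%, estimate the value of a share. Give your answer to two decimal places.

Deferred-dividend DDM. At t=7 the remaining stream is a growing perpetuity with first payment D_8 = 5.06.
V_7 = D_8/(r−g) = 5.06/(0.0909−0.0599) = 163.2258
P₀ = V_7/(1+r)^7 = 163.2258/(1+0.0909)^7 = 88.7757

£88.78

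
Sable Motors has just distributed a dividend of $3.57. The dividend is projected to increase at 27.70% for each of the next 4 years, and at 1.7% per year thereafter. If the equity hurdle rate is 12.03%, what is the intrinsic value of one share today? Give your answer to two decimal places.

$79.36

Two-stage DDM. Project D₁…D_4 at 0.277, terminal growth 0.017, discount at r = 0.1203.
D_1 = 4.5589
D_2 = 5.8217
D_3 = 7.4343
D_4 = 9.4936
Terminal value at t=4: TV = D_5/(r−g) = 9.6550/(0.1203−0.017) = 93.4657
P₀ = 4.5589/(1+0.1203)^1 + 5.8217/(1+0.1203)^2 + 7.4343/(1+0.1203)^3 + 9.4936/(1+0.1203)^4 + 93.4657/(1+0.1203)^4 = 79.3577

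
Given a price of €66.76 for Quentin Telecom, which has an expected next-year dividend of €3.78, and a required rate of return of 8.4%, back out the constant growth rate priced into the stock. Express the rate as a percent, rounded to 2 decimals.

2.74%

From P₀ = D₁/(r − g), the implied growth is g = r − D₁/P₀.
g = 0.084 − 3.78/66.76 = 0.084 − 0.05662 = 0.02738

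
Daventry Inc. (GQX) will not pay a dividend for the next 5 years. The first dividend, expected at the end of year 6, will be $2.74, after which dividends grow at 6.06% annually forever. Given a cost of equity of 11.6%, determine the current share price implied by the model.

Deferred-dividend DDM. At t=5 the remaining stream is a growing perpetuity with first payment D_6 = 2.74.
V_5 = D_6/(r−g) = 2.74/(0.116−0.0606) = 49.4585
P₀ = V_5/(1+r)^5 = 49.4585/(1+0.116)^5 = 28.5706

$28.57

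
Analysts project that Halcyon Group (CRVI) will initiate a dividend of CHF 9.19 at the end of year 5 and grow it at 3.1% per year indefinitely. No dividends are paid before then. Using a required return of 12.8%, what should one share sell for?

Deferred-dividend DDM. At t=4 the remaining stream is a growing perpetuity with first payment D_5 = 9.19.
V_4 = D_5/(r−g) = 9.19/(0.128−0.031) = 94.7423
P₀ = V_4/(1+r)^4 = 94.7423/(1+0.128)^4 = 58.5204

CHF 58.52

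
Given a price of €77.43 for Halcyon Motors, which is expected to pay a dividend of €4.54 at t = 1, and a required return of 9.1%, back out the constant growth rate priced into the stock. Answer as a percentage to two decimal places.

3.24%

From P₀ = D₁/(r − g), the implied growth is g = r − D₁/P₀.
g = 0.091 − 4.54/77.43 = 0.091 − 0.05863 = 0.03237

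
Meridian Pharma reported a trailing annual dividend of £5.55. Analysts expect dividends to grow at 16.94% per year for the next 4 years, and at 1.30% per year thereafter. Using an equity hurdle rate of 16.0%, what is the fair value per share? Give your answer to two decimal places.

Two-stage DDM. Project D₁…D_4 at 0.1694, terminal growth 0.013, discount at r = 0.16.
D_1 = 6.4902
D_2 = 7.5896
D_3 = 8.8753
D_4 = 10.3788
Terminal value at t=4: TV = D_5/(r−g) = 10.5137/(0.16−0.013) = 71.5216
P₀ = 6.4902/(1+0.16)^1 + 7.5896/(1+0.16)^2 + 8.8753/(1+0.16)^3 + 10.3788/(1+0.16)^4 + 71.5216/(1+0.16)^4 = 62.1542

£62.15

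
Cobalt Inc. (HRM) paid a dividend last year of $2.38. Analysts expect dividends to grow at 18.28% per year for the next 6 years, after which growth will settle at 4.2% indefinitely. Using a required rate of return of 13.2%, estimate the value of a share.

Two-stage DDM. Project D₁…D_6 at 0.1828, terminal growth 0.042, discount at r = 0.132.
D_1 = 2.8151
D_2 = 3.3297
D_3 = 3.9383
D_4 = 4.6582
D_5 = 5.5098
D_6 = 6.5170
Terminal value at t=6: TV = D_7/(r−g) = 6.7907/(0.132−0.042) = 75.4519
P₀ = 2.8151/(1+0.132)^1 + 3.3297/(1+0.132)^2 + 3.9383/(1+0.132)^3 + 4.6582/(1+0.132)^4 + 5.5098/(1+0.132)^5 + 6.5170/(1+0.132)^6 + 75.4519/(1+0.132)^6 = 52.5569

$52.56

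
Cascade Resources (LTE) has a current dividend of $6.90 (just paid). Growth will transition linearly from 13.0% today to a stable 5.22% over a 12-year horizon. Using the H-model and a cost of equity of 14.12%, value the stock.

$117.77

H-model: P₀ = D₀[(1+g_L) + H(g_S−g_L)]/(r−g_L), with H = 12/2 = 6.
P₀ = 6.90 × [(1+0.0522) + 6×(0.13−0.0522)] / (0.1412−0.0522)
   = 6.90 × 1.5190 / 0.089 = 117.7652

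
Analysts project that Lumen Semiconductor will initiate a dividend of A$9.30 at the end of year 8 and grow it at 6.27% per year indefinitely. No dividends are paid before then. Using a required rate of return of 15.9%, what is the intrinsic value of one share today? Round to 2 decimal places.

A$34.38

Deferred-dividend DDM. At t=7 the remaining stream is a growing perpetuity with first payment D_8 = 9.30.
V_7 = D_8/(r−g) = 9.30/(0.159−0.0627) = 96.5732
P₀ = V_7/(1+r)^7 = 96.5732/(1+0.159)^7 = 34.3774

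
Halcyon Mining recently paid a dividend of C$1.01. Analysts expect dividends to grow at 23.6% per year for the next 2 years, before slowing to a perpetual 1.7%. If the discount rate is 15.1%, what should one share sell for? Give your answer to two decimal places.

Two-stage DDM. Project D₁…D_2 at 0.236, terminal growth 0.017, discount at r = 0.151.
D_1 = 1.2484
D_2 = 1.5430
Terminal value at t=2: TV = D_3/(r−g) = 1.5692/(0.151−0.017) = 11.7105
P₀ = 1.2484/(1+0.151)^1 + 1.5430/(1+0.151)^2 + 11.7105/(1+0.151)^2 = 11.0887

C$11.09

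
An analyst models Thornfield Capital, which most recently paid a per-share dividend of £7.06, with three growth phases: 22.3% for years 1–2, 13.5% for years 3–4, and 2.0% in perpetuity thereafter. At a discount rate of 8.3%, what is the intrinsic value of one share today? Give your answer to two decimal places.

Three-stage DDM. Project D₁…D_4; terminal Gordon value at t=4 with g = 0.02; discount at r = 0.083.
D_1 = 8.6344
D_2 = 10.5598
D_3 = 11.9854
D_4 = 13.6035
TV_4 = 13.8755/(0.083−0.02) = 220.2465
P₀ = Σ Dₜ/(1+r)ᵗ + TV_4/(1+r)^4 = 196.4015

£196.40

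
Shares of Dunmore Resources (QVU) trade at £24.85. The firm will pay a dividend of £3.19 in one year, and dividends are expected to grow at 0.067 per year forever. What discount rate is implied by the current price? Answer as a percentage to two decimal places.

19.54%

Rearranging the constant-growth DDM: r = D₁/P₀ + g.
r = 3.1900 / 24.85 + 0.067 = 0.12837 + 0.067 = 0.19537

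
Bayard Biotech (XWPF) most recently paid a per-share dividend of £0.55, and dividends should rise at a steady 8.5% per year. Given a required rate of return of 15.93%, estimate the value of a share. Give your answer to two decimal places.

Gordon growth model: P₀ = D₁/(r − g). D₁ = 0.55 × (1 + 0.085) = 0.5968.
P₀ = 0.5968 / (0.1593 − 0.085) = 0.5968 / 0.0743 = 8.0316

£8.03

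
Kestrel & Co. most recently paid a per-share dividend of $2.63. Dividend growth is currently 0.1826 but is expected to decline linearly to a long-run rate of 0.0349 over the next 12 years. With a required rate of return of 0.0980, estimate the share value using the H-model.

H-model: P₀ = D₀[(1+g_L) + H(g_S−g_L)]/(r−g_L), with H = 12/2 = 6.
P₀ = 2.63 × [(1+0.0349) + 6×(0.1826−0.0349)] / (0.098−0.0349)
   = 2.63 × 1.9211 / 0.0631 = 80.0712

$80.07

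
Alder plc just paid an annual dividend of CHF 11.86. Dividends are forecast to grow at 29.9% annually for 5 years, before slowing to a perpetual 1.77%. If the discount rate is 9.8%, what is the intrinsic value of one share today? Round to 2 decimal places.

CHF 449.34

Two-stage DDM. Project D₁…D_5 at 0.299, terminal growth 0.0177, discount at r = 0.098.
D_1 = 15.4061
D_2 = 20.0126
D_3 = 25.9963
D_4 = 33.7692
D_5 = 43.8662
Terminal value at t=5: TV = D_6/(r−g) = 44.6427/(0.098−0.0177) = 555.9486
P₀ = 15.4061/(1+0.098)^1 + 20.0126/(1+0.098)^2 + 25.9963/(1+0.098)^3 + 33.7692/(1+0.098)^4 + 43.8662/(1+0.098)^5 + 555.9486/(1+0.098)^5 = 449.3446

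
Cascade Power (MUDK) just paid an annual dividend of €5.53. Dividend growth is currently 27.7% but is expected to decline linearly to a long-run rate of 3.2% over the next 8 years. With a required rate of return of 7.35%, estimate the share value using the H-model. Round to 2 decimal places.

H-model: P₀ = D₀[(1+g_L) + H(g_S−g_L)]/(r−g_L), with H = 8/2 = 4.
P₀ = 5.53 × [(1+0.032) + 4×(0.277−0.032)] / (0.0735−0.032)
   = 5.53 × 2.0120 / 0.0415 = 268.1051

€268.11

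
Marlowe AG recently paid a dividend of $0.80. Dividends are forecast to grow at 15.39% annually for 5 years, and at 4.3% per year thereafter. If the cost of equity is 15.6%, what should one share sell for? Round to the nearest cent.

Two-stage DDM. Project D₁…D_5 at 0.1539, terminal growth 0.043, discount at r = 0.156.
D_1 = 0.9231
D_2 = 1.0652
D_3 = 1.2291
D_4 = 1.4183
D_5 = 1.6366
Terminal value at t=5: TV = D_6/(r−g) = 1.7069/(0.156−0.043) = 15.1056
P₀ = 0.9231/(1+0.156)^1 + 1.0652/(1+0.156)^2 + 1.2291/(1+0.156)^3 + 1.4183/(1+0.156)^4 + 1.6366/(1+0.156)^5 + 15.1056/(1+0.156)^5 = 11.2955

$11.30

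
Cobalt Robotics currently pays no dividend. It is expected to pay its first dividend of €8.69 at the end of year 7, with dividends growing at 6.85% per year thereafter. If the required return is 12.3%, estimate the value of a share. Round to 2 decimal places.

Deferred-dividend DDM. At t=6 the remaining stream is a growing perpetuity with first payment D_7 = 8.69.
V_6 = D_7/(r−g) = 8.69/(0.123−0.0685) = 159.4495
P₀ = V_6/(1+r)^6 = 159.4495/(1+0.123)^6 = 79.4959

€79.50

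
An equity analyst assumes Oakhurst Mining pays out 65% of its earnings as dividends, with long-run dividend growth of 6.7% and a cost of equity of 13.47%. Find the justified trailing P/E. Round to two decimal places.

Justified trailing P/E = b(1+g)/(r−g) = 0.65×(1+0.067)/(0.1347−0.067) = 10.2445

10.24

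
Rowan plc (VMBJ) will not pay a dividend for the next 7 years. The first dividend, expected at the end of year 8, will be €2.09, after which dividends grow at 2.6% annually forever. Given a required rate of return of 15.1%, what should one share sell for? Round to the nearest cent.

€6.25

Deferred-dividend DDM. At t=7 the remaining stream is a growing perpetuity with first payment D_8 = 2.09.
V_7 = D_8/(r−g) = 2.09/(0.151−0.026) = 16.7200
P₀ = V_7/(1+r)^7 = 16.7200/(1+0.151)^7 = 6.2475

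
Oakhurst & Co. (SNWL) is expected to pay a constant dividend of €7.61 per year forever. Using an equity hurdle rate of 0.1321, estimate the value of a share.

€57.61

Zero-growth DDM (perpetuity): P₀ = D/r = 7.61 / 0.1321 = 57.6079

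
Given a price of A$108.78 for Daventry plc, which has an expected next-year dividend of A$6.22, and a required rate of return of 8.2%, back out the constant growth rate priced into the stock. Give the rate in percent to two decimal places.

From P₀ = D₁/(r − g), the implied growth is g = r − D₁/P₀.
g = 0.082 − 6.22/108.78 = 0.082 − 0.05718 = 0.02482

2.48%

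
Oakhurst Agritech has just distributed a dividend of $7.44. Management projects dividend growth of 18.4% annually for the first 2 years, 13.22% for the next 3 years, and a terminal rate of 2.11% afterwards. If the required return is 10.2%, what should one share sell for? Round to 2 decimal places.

$161.34

Three-stage DDM. Project D₁…D_5; terminal Gordon value at t=5 with g = 0.0211; discount at r = 0.102.
D_1 = 8.8090
D_2 = 10.4298
D_3 = 11.8086
D_4 = 13.3697
D_5 = 15.1372
TV_5 = 15.4566/(0.102−0.0211) = 191.0581
P₀ = Σ Dₜ/(1+r)ᵗ + TV_5/(1+r)^5 = 161.3449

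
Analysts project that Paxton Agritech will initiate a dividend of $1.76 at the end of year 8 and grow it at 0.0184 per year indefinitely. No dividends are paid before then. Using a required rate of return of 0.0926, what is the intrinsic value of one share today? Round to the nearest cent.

$12.76

Deferred-dividend DDM. At t=7 the remaining stream is a growing perpetuity with first payment D_8 = 1.76.
V_7 = D_8/(r−g) = 1.76/(0.0926−0.0184) = 23.7197
P₀ = V_7/(1+r)^7 = 23.7197/(1+0.0926)^7 = 12.7609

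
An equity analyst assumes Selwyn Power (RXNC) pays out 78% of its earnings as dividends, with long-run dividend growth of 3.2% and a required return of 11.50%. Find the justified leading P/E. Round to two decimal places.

9.40

Justified leading P/E = b/(r−g) = 0.78/(0.115−0.032) = 9.3976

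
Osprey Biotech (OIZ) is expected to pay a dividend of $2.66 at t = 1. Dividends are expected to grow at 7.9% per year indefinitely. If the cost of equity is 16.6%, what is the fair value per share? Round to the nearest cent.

Gordon growth model: P₀ = D₁/(r − g), with D₁ = 2.66 given directly.
P₀ = 2.6600 / (0.166 − 0.079) = 2.6600 / 0.087 = 30.5747

$30.57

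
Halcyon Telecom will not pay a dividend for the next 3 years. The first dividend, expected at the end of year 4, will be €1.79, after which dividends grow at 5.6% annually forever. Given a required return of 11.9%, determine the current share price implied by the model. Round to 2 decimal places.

€20.28

Deferred-dividend DDM. At t=3 the remaining stream is a growing perpetuity with first payment D_4 = 1.79.
V_3 = D_4/(r−g) = 1.79/(0.119−0.056) = 28.4127
P₀ = V_3/(1+r)^3 = 28.4127/(1+0.119)^3 = 20.2779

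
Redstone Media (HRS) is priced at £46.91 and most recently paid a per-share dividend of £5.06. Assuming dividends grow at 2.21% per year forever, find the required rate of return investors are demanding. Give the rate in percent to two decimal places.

13.23%

Rearranging the constant-growth DDM: r = D₁/P₀ + g.
D₁ = 5.06 × (1 + 0.0221) = 5.1718.
r = 5.1718 / 46.91 + 0.0221 = 0.11025 + 0.0221 = 0.13235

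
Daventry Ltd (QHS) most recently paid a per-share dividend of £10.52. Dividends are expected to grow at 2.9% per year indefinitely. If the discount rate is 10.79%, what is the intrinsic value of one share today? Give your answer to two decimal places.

Gordon growth model: P₀ = D₁/(r − g). D₁ = 10.52 × (1 + 0.029) = 10.8251.
P₀ = 10.8251 / (0.1079 − 0.029) = 10.8251 / 0.0789 = 137.2000

£137.20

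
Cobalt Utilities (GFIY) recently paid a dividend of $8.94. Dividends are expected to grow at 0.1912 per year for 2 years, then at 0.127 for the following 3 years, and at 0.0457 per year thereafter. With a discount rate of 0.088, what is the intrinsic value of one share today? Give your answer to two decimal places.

Three-stage DDM. Project D₁…D_5; terminal Gordon value at t=5 with g = 0.0457; discount at r = 0.088.
D_1 = 10.6493
D_2 = 12.6855
D_3 = 14.2965
D_4 = 16.1122
D_5 = 18.1584
TV_5 = 18.9883/(0.088−0.0457) = 448.8956
P₀ = Σ Dₜ/(1+r)ᵗ + TV_5/(1+r)^5 = 349.4568

$349.46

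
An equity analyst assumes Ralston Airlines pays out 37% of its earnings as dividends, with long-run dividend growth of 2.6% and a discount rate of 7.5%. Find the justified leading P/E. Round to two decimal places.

7.55

Justified leading P/E = b/(r−g) = 0.37/(0.075−0.026) = 7.5510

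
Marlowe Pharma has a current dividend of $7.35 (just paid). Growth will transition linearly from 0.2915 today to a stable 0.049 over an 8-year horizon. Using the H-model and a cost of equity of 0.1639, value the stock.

$129.15

H-model: P₀ = D₀[(1+g_L) + H(g_S−g_L)]/(r−g_L), with H = 8/2 = 4.
P₀ = 7.35 × [(1+0.049) + 4×(0.2915−0.049)] / (0.1639−0.049)
   = 7.35 × 2.0190 / 0.1149 = 129.1527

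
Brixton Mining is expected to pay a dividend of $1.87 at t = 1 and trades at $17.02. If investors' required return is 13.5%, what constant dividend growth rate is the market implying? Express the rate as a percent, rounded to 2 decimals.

2.51%

From P₀ = D₁/(r − g), the implied growth is g = r − D₁/P₀.
g = 0.135 − 1.87/17.02 = 0.135 − 0.10987 = 0.02513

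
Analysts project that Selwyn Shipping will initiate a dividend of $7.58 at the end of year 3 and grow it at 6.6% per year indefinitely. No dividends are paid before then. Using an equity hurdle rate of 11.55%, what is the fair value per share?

Deferred-dividend DDM. At t=2 the remaining stream is a growing perpetuity with first payment D_3 = 7.58.
V_2 = D_3/(r−g) = 7.58/(0.1155−0.066) = 153.1313
P₀ = V_2/(1+r)^2 = 153.1313/(1+0.1155)^2 = 123.0623

$123.06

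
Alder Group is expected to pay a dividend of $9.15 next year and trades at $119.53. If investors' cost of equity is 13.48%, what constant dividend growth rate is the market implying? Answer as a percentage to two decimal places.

From P₀ = D₁/(r − g), the implied growth is g = r − D₁/P₀.
g = 0.1348 − 9.15/119.53 = 0.1348 − 0.07655 = 0.05825

5.83%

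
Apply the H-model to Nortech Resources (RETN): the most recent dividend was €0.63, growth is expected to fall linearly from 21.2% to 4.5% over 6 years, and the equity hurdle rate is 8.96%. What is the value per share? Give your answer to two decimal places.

€21.84

H-model: P₀ = D₀[(1+g_L) + H(g_S−g_L)]/(r−g_L), with H = 6/2 = 3.
P₀ = 0.63 × [(1+0.045) + 3×(0.212−0.045)] / (0.0896−0.045)
   = 0.63 × 1.5460 / 0.0446 = 21.8381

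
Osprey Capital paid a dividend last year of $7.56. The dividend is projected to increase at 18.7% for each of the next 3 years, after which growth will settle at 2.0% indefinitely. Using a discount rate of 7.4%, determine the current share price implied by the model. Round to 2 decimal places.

$220.58

Two-stage DDM. Project D₁…D_3 at 0.187, terminal growth 0.02, discount at r = 0.074.
D_1 = 8.9737
D_2 = 10.6518
D_3 = 12.6437
Terminal value at t=3: TV = D_4/(r−g) = 12.8966/(0.074−0.02) = 238.8253
P₀ = 8.9737/(1+0.074)^1 + 10.6518/(1+0.074)^2 + 12.6437/(1+0.074)^3 + 238.8253/(1+0.074)^3 = 220.5785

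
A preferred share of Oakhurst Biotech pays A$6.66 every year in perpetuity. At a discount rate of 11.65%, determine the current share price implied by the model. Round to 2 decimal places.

A$57.17

Zero-growth DDM (perpetuity): P₀ = D/r = 6.66 / 0.1165 = 57.1674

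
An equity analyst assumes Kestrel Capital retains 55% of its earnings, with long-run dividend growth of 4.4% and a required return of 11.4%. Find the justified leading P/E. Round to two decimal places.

6.43

Payout ratio b = 1 − 0.55 = 0.45.
Justified leading P/E = b/(r−g) = 0.45/(0.114−0.044) = 6.4286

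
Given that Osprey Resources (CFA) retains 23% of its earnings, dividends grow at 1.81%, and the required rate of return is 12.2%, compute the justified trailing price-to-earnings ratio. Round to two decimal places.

Payout ratio b = 1 − 0.23 = 0.77.
Justified trailing P/E = b(1+g)/(r−g) = 0.77×(1+0.0181)/(0.122−0.0181) = 7.5451

7.55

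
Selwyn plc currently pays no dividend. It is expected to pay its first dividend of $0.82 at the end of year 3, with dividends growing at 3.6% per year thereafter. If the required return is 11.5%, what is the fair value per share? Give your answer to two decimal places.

Deferred-dividend DDM. At t=2 the remaining stream is a growing perpetuity with first payment D_3 = 0.82.
V_2 = D_3/(r−g) = 0.82/(0.115−0.036) = 10.3797
P₀ = V_2/(1+r)^2 = 10.3797/(1+0.115)^2 = 8.3490

$8.35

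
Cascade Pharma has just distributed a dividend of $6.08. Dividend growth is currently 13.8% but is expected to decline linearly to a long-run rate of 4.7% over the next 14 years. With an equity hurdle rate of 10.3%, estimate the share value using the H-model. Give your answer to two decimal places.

$182.83

H-model: P₀ = D₀[(1+g_L) + H(g_S−g_L)]/(r−g_L), with H = 14/2 = 7.
P₀ = 6.08 × [(1+0.047) + 7×(0.138−0.047)] / (0.103−0.047)
   = 6.08 × 1.6840 / 0.056 = 182.8343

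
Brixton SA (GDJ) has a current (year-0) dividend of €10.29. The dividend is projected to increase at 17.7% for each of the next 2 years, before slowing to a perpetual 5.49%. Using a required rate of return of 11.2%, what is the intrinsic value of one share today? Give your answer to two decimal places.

Two-stage DDM. Project D₁…D_2 at 0.177, terminal growth 0.0549, discount at r = 0.112.
D_1 = 12.1113
D_2 = 14.2550
Terminal value at t=2: TV = D_3/(r−g) = 15.0376/(0.112−0.0549) = 263.3562
P₀ = 12.1113/(1+0.112)^1 + 14.2550/(1+0.112)^2 + 263.3562/(1+0.112)^2 = 235.3972

€235.40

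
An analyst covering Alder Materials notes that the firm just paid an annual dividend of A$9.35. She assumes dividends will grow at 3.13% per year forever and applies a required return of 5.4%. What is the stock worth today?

A$424.79

Gordon growth model: P₀ = D₁/(r − g). D₁ = 9.35 × (1 + 0.0313) = 9.6427.
P₀ = 9.6427 / (0.054 − 0.0313) = 9.6427 / 0.0227 = 424.7866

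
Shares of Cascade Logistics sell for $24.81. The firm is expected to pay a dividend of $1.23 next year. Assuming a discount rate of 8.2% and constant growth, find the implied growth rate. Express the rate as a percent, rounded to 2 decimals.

From P₀ = D₁/(r − g), the implied growth is g = r − D₁/P₀.
g = 0.082 − 1.23/24.81 = 0.082 − 0.04958 = 0.03242

3.24%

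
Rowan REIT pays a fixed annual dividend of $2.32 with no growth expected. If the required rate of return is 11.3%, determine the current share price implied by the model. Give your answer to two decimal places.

Zero-growth DDM (perpetuity): P₀ = D/r = 2.32 / 0.113 = 20.5310

$20.53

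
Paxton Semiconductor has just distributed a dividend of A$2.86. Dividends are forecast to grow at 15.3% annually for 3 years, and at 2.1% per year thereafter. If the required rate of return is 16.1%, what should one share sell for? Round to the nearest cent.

A$28.89

Two-stage DDM. Project D₁…D_3 at 0.153, terminal growth 0.021, discount at r = 0.161.
D_1 = 3.2976
D_2 = 3.8021
D_3 = 4.3838
Terminal value at t=3: TV = D_4/(r−g) = 4.4759/(0.161−0.021) = 31.9707
P₀ = 3.2976/(1+0.161)^1 + 3.8021/(1+0.161)^2 + 4.3838/(1+0.161)^3 + 31.9707/(1+0.161)^3 = 28.8917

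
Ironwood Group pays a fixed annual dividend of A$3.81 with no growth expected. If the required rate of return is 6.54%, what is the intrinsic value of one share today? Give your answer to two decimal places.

Zero-growth DDM (perpetuity): P₀ = D/r = 3.81 / 0.0654 = 58.2569

A$58.26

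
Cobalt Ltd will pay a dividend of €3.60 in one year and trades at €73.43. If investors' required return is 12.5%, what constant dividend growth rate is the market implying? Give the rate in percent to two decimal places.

From P₀ = D₁/(r − g), the implied growth is g = r − D₁/P₀.
g = 0.125 − 3.60/73.43 = 0.125 − 0.04903 = 0.07597

7.60%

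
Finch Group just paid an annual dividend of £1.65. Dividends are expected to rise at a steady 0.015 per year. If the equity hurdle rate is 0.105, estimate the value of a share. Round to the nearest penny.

£18.61

Gordon growth model: P₀ = D₁/(r − g). D₁ = 1.65 × (1 + 0.015) = 1.6747.
P₀ = 1.6747 / (0.105 − 0.015) = 1.6747 / 0.09 = 18.6083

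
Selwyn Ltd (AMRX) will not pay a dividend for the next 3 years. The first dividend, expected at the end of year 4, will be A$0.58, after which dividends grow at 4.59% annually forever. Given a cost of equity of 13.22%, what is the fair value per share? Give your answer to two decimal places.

Deferred-dividend DDM. At t=3 the remaining stream is a growing perpetuity with first payment D_4 = 0.58.
V_3 = D_4/(r−g) = 0.58/(0.1322−0.0459) = 6.7207
P₀ = V_3/(1+r)^3 = 6.7207/(1+0.1322)^3 = 4.6307

A$4.63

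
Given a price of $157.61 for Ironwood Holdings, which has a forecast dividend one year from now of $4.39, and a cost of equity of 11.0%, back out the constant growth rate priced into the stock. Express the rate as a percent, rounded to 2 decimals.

From P₀ = D₁/(r − g), the implied growth is g = r − D₁/P₀.
g = 0.11 − 4.39/157.61 = 0.11 − 0.02785 = 0.08215

8.21%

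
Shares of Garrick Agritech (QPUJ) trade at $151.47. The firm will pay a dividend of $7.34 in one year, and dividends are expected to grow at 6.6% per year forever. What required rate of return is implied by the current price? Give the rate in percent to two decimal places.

11.45%

Rearranging the constant-growth DDM: r = D₁/P₀ + g.
r = 7.3400 / 151.47 + 0.066 = 0.04846 + 0.066 = 0.11446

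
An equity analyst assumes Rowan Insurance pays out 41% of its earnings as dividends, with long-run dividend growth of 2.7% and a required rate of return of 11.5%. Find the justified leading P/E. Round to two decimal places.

Justified leading P/E = b/(r−g) = 0.41/(0.115−0.027) = 4.6591

4.66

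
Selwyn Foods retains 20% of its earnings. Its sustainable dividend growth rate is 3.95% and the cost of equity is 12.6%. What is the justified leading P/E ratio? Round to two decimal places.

Payout ratio b = 1 − 0.20 = 0.80.
Justified leading P/E = b/(r−g) = 0.80/(0.126−0.0395) = 9.2486

9.25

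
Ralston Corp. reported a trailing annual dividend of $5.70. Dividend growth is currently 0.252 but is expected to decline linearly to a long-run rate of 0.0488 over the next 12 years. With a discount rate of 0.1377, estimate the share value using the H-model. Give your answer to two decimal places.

H-model: P₀ = D₀[(1+g_L) + H(g_S−g_L)]/(r−g_L), with H = 12/2 = 6.
P₀ = 5.70 × [(1+0.0488) + 6×(0.252−0.0488)] / (0.1377−0.0488)
   = 5.70 × 2.2680 / 0.0889 = 145.4173

$145.42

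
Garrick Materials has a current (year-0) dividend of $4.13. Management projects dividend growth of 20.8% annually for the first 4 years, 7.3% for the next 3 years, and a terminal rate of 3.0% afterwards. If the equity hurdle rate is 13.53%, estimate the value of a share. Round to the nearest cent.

$77.26

Three-stage DDM. Project D₁…D_7; terminal Gordon value at t=7 with g = 0.03; discount at r = 0.1353.
D_1 = 4.9890
D_2 = 6.0268
D_3 = 7.2803
D_4 = 8.7946
D_5 = 9.4366
D_6 = 10.1255
D_7 = 10.8647
TV_7 = 11.1906/(0.1353−0.03) = 106.2737
P₀ = Σ Dₜ/(1+r)ᵗ + TV_7/(1+r)^7 = 77.2582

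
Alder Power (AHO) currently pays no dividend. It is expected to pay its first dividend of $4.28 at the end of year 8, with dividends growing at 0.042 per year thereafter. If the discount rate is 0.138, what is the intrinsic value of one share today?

Deferred-dividend DDM. At t=7 the remaining stream is a growing perpetuity with first payment D_8 = 4.28.
V_7 = D_8/(r−g) = 4.28/(0.138−0.042) = 44.5833
P₀ = V_7/(1+r)^7 = 44.5833/(1+0.138)^7 = 18.0375

$18.04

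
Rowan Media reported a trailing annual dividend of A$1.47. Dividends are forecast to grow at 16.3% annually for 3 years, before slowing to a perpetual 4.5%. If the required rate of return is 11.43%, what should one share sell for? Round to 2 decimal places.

A$30.01

Two-stage DDM. Project D₁…D_3 at 0.163, terminal growth 0.045, discount at r = 0.1143.
D_1 = 1.7096
D_2 = 1.9883
D_3 = 2.3124
Terminal value at t=3: TV = D_4/(r−g) = 2.4164/(0.1143−0.045) = 34.8690
P₀ = 1.7096/(1+0.1143)^1 + 1.9883/(1+0.1143)^2 + 2.3124/(1+0.1143)^3 + 34.8690/(1+0.1143)^3 = 30.0087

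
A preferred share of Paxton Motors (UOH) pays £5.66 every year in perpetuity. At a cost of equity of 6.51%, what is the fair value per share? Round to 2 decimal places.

Zero-growth DDM (perpetuity): P₀ = D/r = 5.66 / 0.0651 = 86.9432

£86.94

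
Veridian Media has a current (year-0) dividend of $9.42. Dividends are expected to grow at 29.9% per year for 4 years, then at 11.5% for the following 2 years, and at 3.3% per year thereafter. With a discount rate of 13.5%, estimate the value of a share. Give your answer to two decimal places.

$242.84

Three-stage DDM. Project D₁…D_6; terminal Gordon value at t=6 with g = 0.033; discount at r = 0.135.
D_1 = 12.2366
D_2 = 15.8953
D_3 = 20.6480
D_4 = 26.8218
D_5 = 29.9063
D_6 = 33.3455
TV_6 = 34.4459/(0.135−0.033) = 337.7049
P₀ = Σ Dₜ/(1+r)ᵗ + TV_6/(1+r)^6 = 242.8450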